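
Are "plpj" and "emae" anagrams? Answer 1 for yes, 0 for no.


Strings: "plpj", "emae"
Sorted first:  jlpp
Sorted second: aeem
Differ at position 0: 'j' vs 'a' => not anagrams

0


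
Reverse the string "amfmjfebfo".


Input: amfmjfebfo
Reading characters right to left:
  Position 9: 'o'
  Position 8: 'f'
  Position 7: 'b'
  Position 6: 'e'
  Position 5: 'f'
  Position 4: 'j'
  Position 3: 'm'
  Position 2: 'f'
  Position 1: 'm'
  Position 0: 'a'
Reversed: ofbefjmfma

ofbefjmfma


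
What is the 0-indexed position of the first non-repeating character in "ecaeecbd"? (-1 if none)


Input: ecaeecbd
Character frequencies:
  'a': 1
  'b': 1
  'c': 2
  'd': 1
  'e': 3
Scanning left to right for freq == 1:
  Position 0 ('e'): freq=3, skip
  Position 1 ('c'): freq=2, skip
  Position 2 ('a'): unique! => answer = 2

2


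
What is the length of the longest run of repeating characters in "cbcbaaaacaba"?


Input: "cbcbaaaacaba"
Scanning for longest run:
  Position 1 ('b'): new char, reset run to 1
  Position 2 ('c'): new char, reset run to 1
  Position 3 ('b'): new char, reset run to 1
  Position 4 ('a'): new char, reset run to 1
  Position 5 ('a'): continues run of 'a', length=2
  Position 6 ('a'): continues run of 'a', length=3
  Position 7 ('a'): continues run of 'a', length=4
  Position 8 ('c'): new char, reset run to 1
  Position 9 ('a'): new char, reset run to 1
  Position 10 ('b'): new char, reset run to 1
  Position 11 ('a'): new char, reset run to 1
Longest run: 'a' with length 4

4


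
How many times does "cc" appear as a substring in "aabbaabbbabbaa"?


Searching for "cc" in "aabbaabbbabbaa"
Scanning each position:
  Position 0: "aa" => no
  Position 1: "ab" => no
  Position 2: "bb" => no
  Position 3: "ba" => no
  Position 4: "aa" => no
  Position 5: "ab" => no
  Position 6: "bb" => no
  Position 7: "bb" => no
  Position 8: "ba" => no
  Position 9: "ab" => no
  Position 10: "bb" => no
  Position 11: "ba" => no
  Position 12: "aa" => no
Total occurrences: 0

0


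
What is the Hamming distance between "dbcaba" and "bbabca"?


Comparing "dbcaba" and "bbabca" position by position:
  Position 0: 'd' vs 'b' => differ
  Position 1: 'b' vs 'b' => same
  Position 2: 'c' vs 'a' => differ
  Position 3: 'a' vs 'b' => differ
  Position 4: 'b' vs 'c' => differ
  Position 5: 'a' vs 'a' => same
Total differences (Hamming distance): 4

4


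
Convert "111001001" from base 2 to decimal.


Input: "111001001" in base 2
Positional expansion:
  Digit '1' (value 1) x 2^8 = 256
  Digit '1' (value 1) x 2^7 = 128
  Digit '1' (value 1) x 2^6 = 64
  Digit '0' (value 0) x 2^5 = 0
  Digit '0' (value 0) x 2^4 = 0
  Digit '1' (value 1) x 2^3 = 8
  Digit '0' (value 0) x 2^2 = 0
  Digit '0' (value 0) x 2^1 = 0
  Digit '1' (value 1) x 2^0 = 1
Sum = 457

457


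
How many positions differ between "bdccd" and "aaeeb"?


Comparing "bdccd" and "aaeeb" position by position:
  Position 0: 'b' vs 'a' => DIFFER
  Position 1: 'd' vs 'a' => DIFFER
  Position 2: 'c' vs 'e' => DIFFER
  Position 3: 'c' vs 'e' => DIFFER
  Position 4: 'd' vs 'b' => DIFFER
Positions that differ: 5

5


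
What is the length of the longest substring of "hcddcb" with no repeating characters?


Input: "hcddcb"
Sliding window (track last position of each char):
  Position 0 ('h'): window [0,0] length 1 -- new best
  Position 1 ('c'): window [0,1] length 2 -- new best
  Position 2 ('d'): window [0,2] length 3 -- new best
  Position 3 ('d'): repeat (last at 2), move window start to 3
  Position 3 ('d'): window [3,3] length 1
  Position 4 ('c'): window [3,4] length 2
  Position 5 ('b'): window [3,5] length 3
Longest substring with no repeats: "hcd" with length 3

3


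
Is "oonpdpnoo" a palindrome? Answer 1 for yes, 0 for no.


Input: oonpdpnoo
Reversed: oonpdpnoo
  Compare pos 0 ('o') with pos 8 ('o'): match
  Compare pos 1 ('o') with pos 7 ('o'): match
  Compare pos 2 ('n') with pos 6 ('n'): match
  Compare pos 3 ('p') with pos 5 ('p'): match
Result: palindrome

1


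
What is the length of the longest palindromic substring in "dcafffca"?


Input: "dcafffca"
Checking substrings for palindromes:
  [3:6] "fff" (len 3) => palindrome
  [3:5] "ff" (len 2) => palindrome
  [4:6] "ff" (len 2) => palindrome
Longest palindromic substring: "fff" with length 3

3


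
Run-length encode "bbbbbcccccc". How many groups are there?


Input: bbbbbcccccc
Scanning for consecutive runs:
  Group 1: 'b' x 5 (positions 0-4)
  Group 2: 'c' x 6 (positions 5-10)
Total groups: 2

2


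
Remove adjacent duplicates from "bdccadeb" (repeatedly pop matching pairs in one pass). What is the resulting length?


Input: bdccadeb
Stack-based adjacent duplicate removal:
  Read 'b': push. Stack: b
  Read 'd': push. Stack: bd
  Read 'c': push. Stack: bdc
  Read 'c': matches stack top 'c' => pop. Stack: bd
  Read 'a': push. Stack: bda
  Read 'd': push. Stack: bdad
  Read 'e': push. Stack: bdade
  Read 'b': push. Stack: bdadeb
Final stack: "bdadeb" (length 6)

6


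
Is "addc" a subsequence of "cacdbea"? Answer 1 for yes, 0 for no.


Check if "addc" is a subsequence of "cacdbea"
Greedy scan:
  Position 0 ('c'): no match needed
  Position 1 ('a'): matches sub[0] = 'a'
  Position 2 ('c'): no match needed
  Position 3 ('d'): matches sub[1] = 'd'
  Position 4 ('b'): no match needed
  Position 5 ('e'): no match needed
  Position 6 ('a'): no match needed
Only matched 2/4 characters => not a subsequence

0


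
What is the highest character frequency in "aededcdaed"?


Input: aededcdaed
Character counts:
  'a': 2
  'c': 1
  'd': 4
  'e': 3
Maximum frequency: 4

4


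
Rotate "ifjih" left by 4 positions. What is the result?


Input: "ifjih", rotate left by 4
First 4 characters: "ifji"
Remaining characters: "h"
Concatenate remaining + first: "h" + "ifji" = "hifji"

hifji


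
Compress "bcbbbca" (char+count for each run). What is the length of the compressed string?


Input: bcbbbca
Runs:
  'b' x 1 => "b1"
  'c' x 1 => "c1"
  'b' x 3 => "b3"
  'c' x 1 => "c1"
  'a' x 1 => "a1"
Compressed: "b1c1b3c1a1"
Compressed length: 10

10


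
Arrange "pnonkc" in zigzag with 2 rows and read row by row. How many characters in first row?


Zigzag "pnonkc" into 2 rows:
Placing characters:
  'p' => row 0
  'n' => row 1
  'o' => row 0
  'n' => row 1
  'k' => row 0
  'c' => row 1
Rows:
  Row 0: "pok"
  Row 1: "nnc"
First row length: 3

3


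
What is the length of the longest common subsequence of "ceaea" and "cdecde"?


LCS of "ceaea" and "cdecde"
DP table:
           c    d    e    c    d    e
      0    0    0    0    0    0    0
  c   0    1    1    1    1    1    1
  e   0    1    1    2    2    2    2
  a   0    1    1    2    2    2    2
  e   0    1    1    2    2    2    3
  a   0    1    1    2    2    2    3
LCS length = dp[5][6] = 3

3


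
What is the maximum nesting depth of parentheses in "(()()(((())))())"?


Input: "(()()(((())))())"
Tracking depth:
  Position 0 '(': depth becomes 1
  Position 1 '(': depth becomes 2
  Position 2 ')': depth becomes 1
  Position 3 '(': depth becomes 2
  Position 4 ')': depth becomes 1
  Position 5 '(': depth becomes 2
  Position 6 '(': depth becomes 3
  Position 7 '(': depth becomes 4
  Position 8 '(': depth becomes 5
  Position 9 ')': depth becomes 4
  Position 10 ')': depth becomes 3
  Position 11 ')': depth becomes 2
  Position 12 ')': depth becomes 1
  Position 13 '(': depth becomes 2
  Position 14 ')': depth becomes 1
  Position 15 ')': depth becomes 0
Maximum depth reached: 5

5


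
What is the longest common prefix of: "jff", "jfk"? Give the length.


Words: jff, jfk
  Position 0: all 'j' => match
  Position 1: all 'f' => match
  Position 2: ('f', 'k') => mismatch, stop
LCP = "jf" (length 2)

2


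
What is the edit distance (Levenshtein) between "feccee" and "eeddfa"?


Computing edit distance: "feccee" -> "eeddfa"
DP table:
           e    e    d    d    f    a
      0    1    2    3    4    5    6
  f   1    1    2    3    4    4    5
  e   2    1    1    2    3    4    5
  c   3    2    2    2    3    4    5
  c   4    3    3    3    3    4    5
  e   5    4    3    4    4    4    5
  e   6    5    4    4    5    5    5
Edit distance = dp[6][6] = 5

5


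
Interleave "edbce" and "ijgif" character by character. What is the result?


Interleaving "edbce" and "ijgif":
  Position 0: 'e' from first, 'i' from second => "ei"
  Position 1: 'd' from first, 'j' from second => "dj"
  Position 2: 'b' from first, 'g' from second => "bg"
  Position 3: 'c' from first, 'i' from second => "ci"
  Position 4: 'e' from first, 'f' from second => "ef"
Result: eidjbgcief

eidjbgcief


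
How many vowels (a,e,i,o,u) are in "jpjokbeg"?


Input: jpjokbeg
Checking each character:
  'j' at position 0: consonant
  'p' at position 1: consonant
  'j' at position 2: consonant
  'o' at position 3: vowel (running total: 1)
  'k' at position 4: consonant
  'b' at position 5: consonant
  'e' at position 6: vowel (running total: 2)
  'g' at position 7: consonant
Total vowels: 2

2


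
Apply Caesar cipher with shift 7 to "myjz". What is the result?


Caesar cipher: shift "myjz" by 7
  'm' (pos 12) + 7 = pos 19 = 't'
  'y' (pos 24) + 7 = pos 5 = 'f'
  'j' (pos 9) + 7 = pos 16 = 'q'
  'z' (pos 25) + 7 = pos 6 = 'g'
Result: tfqg

tfqg


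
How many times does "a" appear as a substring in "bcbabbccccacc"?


Searching for "a" in "bcbabbccccacc"
Scanning each position:
  Position 0: "b" => no
  Position 1: "c" => no
  Position 2: "b" => no
  Position 3: "a" => MATCH
  Position 4: "b" => no
  Position 5: "b" => no
  Position 6: "c" => no
  Position 7: "c" => no
  Position 8: "c" => no
  Position 9: "c" => no
  Position 10: "a" => MATCH
  Position 11: "c" => no
  Position 12: "c" => no
Total occurrences: 2

2


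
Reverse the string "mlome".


Input: mlome
Reading characters right to left:
  Position 4: 'e'
  Position 3: 'm'
  Position 2: 'o'
  Position 1: 'l'
  Position 0: 'm'
Reversed: emolm

emolm


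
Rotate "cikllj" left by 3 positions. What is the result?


Input: "cikllj", rotate left by 3
First 3 characters: "cik"
Remaining characters: "llj"
Concatenate remaining + first: "llj" + "cik" = "lljcik"

lljcik


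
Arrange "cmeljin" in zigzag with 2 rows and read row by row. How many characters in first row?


Zigzag "cmeljin" into 2 rows:
Placing characters:
  'c' => row 0
  'm' => row 1
  'e' => row 0
  'l' => row 1
  'j' => row 0
  'i' => row 1
  'n' => row 0
Rows:
  Row 0: "cejn"
  Row 1: "mli"
First row length: 4

4


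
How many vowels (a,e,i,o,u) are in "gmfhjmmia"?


Input: gmfhjmmia
Checking each character:
  'g' at position 0: consonant
  'm' at position 1: consonant
  'f' at position 2: consonant
  'h' at position 3: consonant
  'j' at position 4: consonant
  'm' at position 5: consonant
  'm' at position 6: consonant
  'i' at position 7: vowel (running total: 1)
  'a' at position 8: vowel (running total: 2)
Total vowels: 2

2


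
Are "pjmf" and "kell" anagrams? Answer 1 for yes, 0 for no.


Strings: "pjmf", "kell"
Sorted first:  fjmp
Sorted second: ekll
Differ at position 0: 'f' vs 'e' => not anagrams

0


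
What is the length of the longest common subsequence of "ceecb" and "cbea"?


LCS of "ceecb" and "cbea"
DP table:
           c    b    e    a
      0    0    0    0    0
  c   0    1    1    1    1
  e   0    1    1    2    2
  e   0    1    1    2    2
  c   0    1    1    2    2
  b   0    1    2    2    2
LCS length = dp[5][4] = 2

2


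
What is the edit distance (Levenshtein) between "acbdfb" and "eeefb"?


Computing edit distance: "acbdfb" -> "eeefb"
DP table:
           e    e    e    f    b
      0    1    2    3    4    5
  a   1    1    2    3    4    5
  c   2    2    2    3    4    5
  b   3    3    3    3    4    4
  d   4    4    4    4    4    5
  f   5    5    5    5    4    5
  b   6    6    6    6    5    4
Edit distance = dp[6][5] = 4

4


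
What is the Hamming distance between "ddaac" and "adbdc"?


Comparing "ddaac" and "adbdc" position by position:
  Position 0: 'd' vs 'a' => differ
  Position 1: 'd' vs 'd' => same
  Position 2: 'a' vs 'b' => differ
  Position 3: 'a' vs 'd' => differ
  Position 4: 'c' vs 'c' => same
Total differences (Hamming distance): 3

3


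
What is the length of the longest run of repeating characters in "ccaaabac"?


Input: "ccaaabac"
Scanning for longest run:
  Position 1 ('c'): continues run of 'c', length=2
  Position 2 ('a'): new char, reset run to 1
  Position 3 ('a'): continues run of 'a', length=2
  Position 4 ('a'): continues run of 'a', length=3
  Position 5 ('b'): new char, reset run to 1
  Position 6 ('a'): new char, reset run to 1
  Position 7 ('c'): new char, reset run to 1
Longest run: 'a' with length 3

3


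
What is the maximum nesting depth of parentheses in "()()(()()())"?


Input: "()()(()()())"
Tracking depth:
  Position 0 '(': depth becomes 1
  Position 1 ')': depth becomes 0
  Position 2 '(': depth becomes 1
  Position 3 ')': depth becomes 0
  Position 4 '(': depth becomes 1
  Position 5 '(': depth becomes 2
  Position 6 ')': depth becomes 1
  Position 7 '(': depth becomes 2
  Position 8 ')': depth becomes 1
  Position 9 '(': depth becomes 2
  Position 10 ')': depth becomes 1
  Position 11 ')': depth becomes 0
Maximum depth reached: 2

2


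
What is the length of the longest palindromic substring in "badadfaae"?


Input: "badadfaae"
Checking substrings for palindromes:
  [1:4] "ada" (len 3) => palindrome
  [2:5] "dad" (len 3) => palindrome
  [6:8] "aa" (len 2) => palindrome
Longest palindromic substring: "ada" with length 3

3


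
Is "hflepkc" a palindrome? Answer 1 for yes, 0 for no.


Input: hflepkc
Reversed: ckpelfh
  Compare pos 0 ('h') with pos 6 ('c'): MISMATCH
  Compare pos 1 ('f') with pos 5 ('k'): MISMATCH
  Compare pos 2 ('l') with pos 4 ('p'): MISMATCH
Result: not a palindrome

0


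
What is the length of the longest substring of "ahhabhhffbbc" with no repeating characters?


Input: "ahhabhhffbbc"
Sliding window (track last position of each char):
  Position 0 ('a'): window [0,0] length 1 -- new best
  Position 1 ('h'): window [0,1] length 2 -- new best
  Position 2 ('h'): repeat (last at 1), move window start to 2
  Position 2 ('h'): window [2,2] length 1
  Position 3 ('a'): window [2,3] length 2
  Position 4 ('b'): window [2,4] length 3 -- new best
  Position 5 ('h'): repeat (last at 2), move window start to 3
  Position 5 ('h'): window [3,5] length 3
  Position 6 ('h'): repeat (last at 5), move window start to 6
  Position 6 ('h'): window [6,6] length 1
  Position 7 ('f'): window [6,7] length 2
  Position 8 ('f'): repeat (last at 7), move window start to 8
  Position 8 ('f'): window [8,8] length 1
  Position 9 ('b'): window [8,9] length 2
  Position 10 ('b'): repeat (last at 9), move window start to 10
  Position 10 ('b'): window [10,10] length 1
  Position 11 ('c'): window [10,11] length 2
Longest substring with no repeats: "hab" with length 3

3


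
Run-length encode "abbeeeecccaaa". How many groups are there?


Input: abbeeeecccaaa
Scanning for consecutive runs:
  Group 1: 'a' x 1 (positions 0-0)
  Group 2: 'b' x 2 (positions 1-2)
  Group 3: 'e' x 4 (positions 3-6)
  Group 4: 'c' x 3 (positions 7-9)
  Group 5: 'a' x 3 (positions 10-12)
Total groups: 5

5


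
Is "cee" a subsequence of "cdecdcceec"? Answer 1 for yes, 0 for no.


Check if "cee" is a subsequence of "cdecdcceec"
Greedy scan:
  Position 0 ('c'): matches sub[0] = 'c'
  Position 1 ('d'): no match needed
  Position 2 ('e'): matches sub[1] = 'e'
  Position 3 ('c'): no match needed
  Position 4 ('d'): no match needed
  Position 5 ('c'): no match needed
  Position 6 ('c'): no match needed
  Position 7 ('e'): matches sub[2] = 'e'
  Position 8 ('e'): no match needed
  Position 9 ('c'): no match needed
All 3 characters matched => is a subsequence

1


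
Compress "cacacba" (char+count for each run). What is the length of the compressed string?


Input: cacacba
Runs:
  'c' x 1 => "c1"
  'a' x 1 => "a1"
  'c' x 1 => "c1"
  'a' x 1 => "a1"
  'c' x 1 => "c1"
  'b' x 1 => "b1"
  'a' x 1 => "a1"
Compressed: "c1a1c1a1c1b1a1"
Compressed length: 14

14


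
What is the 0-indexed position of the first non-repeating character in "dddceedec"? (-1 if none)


Input: dddceedec
Character frequencies:
  'c': 2
  'd': 4
  'e': 3
Scanning left to right for freq == 1:
  Position 0 ('d'): freq=4, skip
  Position 1 ('d'): freq=4, skip
  Position 2 ('d'): freq=4, skip
  Position 3 ('c'): freq=2, skip
  Position 4 ('e'): freq=3, skip
  Position 5 ('e'): freq=3, skip
  Position 6 ('d'): freq=4, skip
  Position 7 ('e'): freq=3, skip
  Position 8 ('c'): freq=2, skip
  No unique character found => answer = -1

-1


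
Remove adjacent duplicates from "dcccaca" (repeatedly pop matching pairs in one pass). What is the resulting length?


Input: dcccaca
Stack-based adjacent duplicate removal:
  Read 'd': push. Stack: d
  Read 'c': push. Stack: dc
  Read 'c': matches stack top 'c' => pop. Stack: d
  Read 'c': push. Stack: dc
  Read 'a': push. Stack: dca
  Read 'c': push. Stack: dcac
  Read 'a': push. Stack: dcaca
Final stack: "dcaca" (length 5)

5


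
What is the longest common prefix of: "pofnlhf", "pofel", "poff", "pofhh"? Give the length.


Words: pofnlhf, pofel, poff, pofhh
  Position 0: all 'p' => match
  Position 1: all 'o' => match
  Position 2: all 'f' => match
  Position 3: ('n', 'e', 'f', 'h') => mismatch, stop
LCP = "pof" (length 3)

3


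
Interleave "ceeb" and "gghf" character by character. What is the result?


Interleaving "ceeb" and "gghf":
  Position 0: 'c' from first, 'g' from second => "cg"
  Position 1: 'e' from first, 'g' from second => "eg"
  Position 2: 'e' from first, 'h' from second => "eh"
  Position 3: 'b' from first, 'f' from second => "bf"
Result: cgegehbf

cgegehbf


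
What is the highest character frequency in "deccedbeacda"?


Input: deccedbeacda
Character counts:
  'a': 2
  'b': 1
  'c': 3
  'd': 3
  'e': 3
Maximum frequency: 3

3


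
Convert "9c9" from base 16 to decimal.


Input: "9c9" in base 16
Positional expansion:
  Digit '9' (value 9) x 16^2 = 2304
  Digit 'c' (value 12) x 16^1 = 192
  Digit '9' (value 9) x 16^0 = 9
Sum = 2505

2505


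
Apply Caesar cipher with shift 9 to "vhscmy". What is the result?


Caesar cipher: shift "vhscmy" by 9
  'v' (pos 21) + 9 = pos 4 = 'e'
  'h' (pos 7) + 9 = pos 16 = 'q'
  's' (pos 18) + 9 = pos 1 = 'b'
  'c' (pos 2) + 9 = pos 11 = 'l'
  'm' (pos 12) + 9 = pos 21 = 'v'
  'y' (pos 24) + 9 = pos 7 = 'h'
Result: eqblvh

eqblvh


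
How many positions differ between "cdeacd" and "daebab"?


Comparing "cdeacd" and "daebab" position by position:
  Position 0: 'c' vs 'd' => DIFFER
  Position 1: 'd' vs 'a' => DIFFER
  Position 2: 'e' vs 'e' => same
  Position 3: 'a' vs 'b' => DIFFER
  Position 4: 'c' vs 'a' => DIFFER
  Position 5: 'd' vs 'b' => DIFFER
Positions that differ: 5

5


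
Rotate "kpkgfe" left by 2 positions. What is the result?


Input: "kpkgfe", rotate left by 2
First 2 characters: "kp"
Remaining characters: "kgfe"
Concatenate remaining + first: "kgfe" + "kp" = "kgfekp"

kgfekp


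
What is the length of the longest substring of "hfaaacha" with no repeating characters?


Input: "hfaaacha"
Sliding window (track last position of each char):
  Position 0 ('h'): window [0,0] length 1 -- new best
  Position 1 ('f'): window [0,1] length 2 -- new best
  Position 2 ('a'): window [0,2] length 3 -- new best
  Position 3 ('a'): repeat (last at 2), move window start to 3
  Position 3 ('a'): window [3,3] length 1
  Position 4 ('a'): repeat (last at 3), move window start to 4
  Position 4 ('a'): window [4,4] length 1
  Position 5 ('c'): window [4,5] length 2
  Position 6 ('h'): window [4,6] length 3
  Position 7 ('a'): repeat (last at 4), move window start to 5
  Position 7 ('a'): window [5,7] length 3
Longest substring with no repeats: "hfa" with length 3

3


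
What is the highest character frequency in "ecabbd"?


Input: ecabbd
Character counts:
  'a': 1
  'b': 2
  'c': 1
  'd': 1
  'e': 1
Maximum frequency: 2

2


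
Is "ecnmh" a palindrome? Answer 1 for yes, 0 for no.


Input: ecnmh
Reversed: hmnce
  Compare pos 0 ('e') with pos 4 ('h'): MISMATCH
  Compare pos 1 ('c') with pos 3 ('m'): MISMATCH
Result: not a palindrome

0


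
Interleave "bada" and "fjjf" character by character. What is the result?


Interleaving "bada" and "fjjf":
  Position 0: 'b' from first, 'f' from second => "bf"
  Position 1: 'a' from first, 'j' from second => "aj"
  Position 2: 'd' from first, 'j' from second => "dj"
  Position 3: 'a' from first, 'f' from second => "af"
Result: bfajdjaf

bfajdjaf


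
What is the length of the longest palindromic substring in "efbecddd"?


Input: "efbecddd"
Checking substrings for palindromes:
  [5:8] "ddd" (len 3) => palindrome
  [5:7] "dd" (len 2) => palindrome
  [6:8] "dd" (len 2) => palindrome
Longest palindromic substring: "ddd" with length 3

3


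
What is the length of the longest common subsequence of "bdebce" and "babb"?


LCS of "bdebce" and "babb"
DP table:
           b    a    b    b
      0    0    0    0    0
  b   0    1    1    1    1
  d   0    1    1    1    1
  e   0    1    1    1    1
  b   0    1    1    2    2
  c   0    1    1    2    2
  e   0    1    1    2    2
LCS length = dp[6][4] = 2

2


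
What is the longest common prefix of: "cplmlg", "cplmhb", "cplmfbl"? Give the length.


Words: cplmlg, cplmhb, cplmfbl
  Position 0: all 'c' => match
  Position 1: all 'p' => match
  Position 2: all 'l' => match
  Position 3: all 'm' => match
  Position 4: ('l', 'h', 'f') => mismatch, stop
LCP = "cplm" (length 4)

4


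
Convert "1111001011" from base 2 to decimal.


Input: "1111001011" in base 2
Positional expansion:
  Digit '1' (value 1) x 2^9 = 512
  Digit '1' (value 1) x 2^8 = 256
  Digit '1' (value 1) x 2^7 = 128
  Digit '1' (value 1) x 2^6 = 64
  Digit '0' (value 0) x 2^5 = 0
  Digit '0' (value 0) x 2^4 = 0
  Digit '1' (value 1) x 2^3 = 8
  Digit '0' (value 0) x 2^2 = 0
  Digit '1' (value 1) x 2^1 = 2
  Digit '1' (value 1) x 2^0 = 1
Sum = 971

971


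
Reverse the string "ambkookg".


Input: ambkookg
Reading characters right to left:
  Position 7: 'g'
  Position 6: 'k'
  Position 5: 'o'
  Position 4: 'o'
  Position 3: 'k'
  Position 2: 'b'
  Position 1: 'm'
  Position 0: 'a'
Reversed: gkookbma

gkookbma


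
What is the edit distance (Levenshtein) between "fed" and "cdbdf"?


Computing edit distance: "fed" -> "cdbdf"
DP table:
           c    d    b    d    f
      0    1    2    3    4    5
  f   1    1    2    3    4    4
  e   2    2    2    3    4    5
  d   3    3    2    3    3    4
Edit distance = dp[3][5] = 4

4


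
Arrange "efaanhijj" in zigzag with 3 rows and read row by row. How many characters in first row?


Zigzag "efaanhijj" into 3 rows:
Placing characters:
  'e' => row 0
  'f' => row 1
  'a' => row 2
  'a' => row 1
  'n' => row 0
  'h' => row 1
  'i' => row 2
  'j' => row 1
  'j' => row 0
Rows:
  Row 0: "enj"
  Row 1: "fahj"
  Row 2: "ai"
First row length: 3

3


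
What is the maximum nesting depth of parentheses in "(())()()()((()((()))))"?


Input: "(())()()()((()((()))))"
Tracking depth:
  Position 0 '(': depth becomes 1
  Position 1 '(': depth becomes 2
  Position 2 ')': depth becomes 1
  Position 3 ')': depth becomes 0
  Position 4 '(': depth becomes 1
  Position 5 ')': depth becomes 0
  Position 6 '(': depth becomes 1
  Position 7 ')': depth becomes 0
  Position 8 '(': depth becomes 1
  Position 9 ')': depth becomes 0
  Position 10 '(': depth becomes 1
  Position 11 '(': depth becomes 2
  Position 12 '(': depth becomes 3
  Position 13 ')': depth becomes 2
  Position 14 '(': depth becomes 3
  Position 15 '(': depth becomes 4
  Position 16 '(': depth becomes 5
  Position 17 ')': depth becomes 4
  Position 18 ')': depth becomes 3
  Position 19 ')': depth becomes 2
  Position 20 ')': depth becomes 1
  Position 21 ')': depth becomes 0
Maximum depth reached: 5

5


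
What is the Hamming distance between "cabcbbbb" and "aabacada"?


Comparing "cabcbbbb" and "aabacada" position by position:
  Position 0: 'c' vs 'a' => differ
  Position 1: 'a' vs 'a' => same
  Position 2: 'b' vs 'b' => same
  Position 3: 'c' vs 'a' => differ
  Position 4: 'b' vs 'c' => differ
  Position 5: 'b' vs 'a' => differ
  Position 6: 'b' vs 'd' => differ
  Position 7: 'b' vs 'a' => differ
Total differences (Hamming distance): 6

6


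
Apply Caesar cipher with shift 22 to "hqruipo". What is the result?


Caesar cipher: shift "hqruipo" by 22
  'h' (pos 7) + 22 = pos 3 = 'd'
  'q' (pos 16) + 22 = pos 12 = 'm'
  'r' (pos 17) + 22 = pos 13 = 'n'
  'u' (pos 20) + 22 = pos 16 = 'q'
  'i' (pos 8) + 22 = pos 4 = 'e'
  'p' (pos 15) + 22 = pos 11 = 'l'
  'o' (pos 14) + 22 = pos 10 = 'k'
Result: dmnqelk

dmnqelk


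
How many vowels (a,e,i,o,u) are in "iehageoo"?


Input: iehageoo
Checking each character:
  'i' at position 0: vowel (running total: 1)
  'e' at position 1: vowel (running total: 2)
  'h' at position 2: consonant
  'a' at position 3: vowel (running total: 3)
  'g' at position 4: consonant
  'e' at position 5: vowel (running total: 4)
  'o' at position 6: vowel (running total: 5)
  'o' at position 7: vowel (running total: 6)
Total vowels: 6

6


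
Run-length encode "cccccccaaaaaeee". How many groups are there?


Input: cccccccaaaaaeee
Scanning for consecutive runs:
  Group 1: 'c' x 7 (positions 0-6)
  Group 2: 'a' x 5 (positions 7-11)
  Group 3: 'e' x 3 (positions 12-14)
Total groups: 3

3


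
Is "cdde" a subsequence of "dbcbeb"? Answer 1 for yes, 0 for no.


Check if "cdde" is a subsequence of "dbcbeb"
Greedy scan:
  Position 0 ('d'): no match needed
  Position 1 ('b'): no match needed
  Position 2 ('c'): matches sub[0] = 'c'
  Position 3 ('b'): no match needed
  Position 4 ('e'): no match needed
  Position 5 ('b'): no match needed
Only matched 1/4 characters => not a subsequence

0


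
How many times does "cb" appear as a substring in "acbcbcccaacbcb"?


Searching for "cb" in "acbcbcccaacbcb"
Scanning each position:
  Position 0: "ac" => no
  Position 1: "cb" => MATCH
  Position 2: "bc" => no
  Position 3: "cb" => MATCH
  Position 4: "bc" => no
  Position 5: "cc" => no
  Position 6: "cc" => no
  Position 7: "ca" => no
  Position 8: "aa" => no
  Position 9: "ac" => no
  Position 10: "cb" => MATCH
  Position 11: "bc" => no
  Position 12: "cb" => MATCH
Total occurrences: 4

4


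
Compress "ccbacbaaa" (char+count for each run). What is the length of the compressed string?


Input: ccbacbaaa
Runs:
  'c' x 2 => "c2"
  'b' x 1 => "b1"
  'a' x 1 => "a1"
  'c' x 1 => "c1"
  'b' x 1 => "b1"
  'a' x 3 => "a3"
Compressed: "c2b1a1c1b1a3"
Compressed length: 12

12


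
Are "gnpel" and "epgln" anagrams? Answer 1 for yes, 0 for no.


Strings: "gnpel", "epgln"
Sorted first:  eglnp
Sorted second: eglnp
Sorted forms match => anagrams

1


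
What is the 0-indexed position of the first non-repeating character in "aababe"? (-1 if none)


Input: aababe
Character frequencies:
  'a': 3
  'b': 2
  'e': 1
Scanning left to right for freq == 1:
  Position 0 ('a'): freq=3, skip
  Position 1 ('a'): freq=3, skip
  Position 2 ('b'): freq=2, skip
  Position 3 ('a'): freq=3, skip
  Position 4 ('b'): freq=2, skip
  Position 5 ('e'): unique! => answer = 5

5


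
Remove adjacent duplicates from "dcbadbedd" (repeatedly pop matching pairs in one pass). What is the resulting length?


Input: dcbadbedd
Stack-based adjacent duplicate removal:
  Read 'd': push. Stack: d
  Read 'c': push. Stack: dc
  Read 'b': push. Stack: dcb
  Read 'a': push. Stack: dcba
  Read 'd': push. Stack: dcbad
  Read 'b': push. Stack: dcbadb
  Read 'e': push. Stack: dcbadbe
  Read 'd': push. Stack: dcbadbed
  Read 'd': matches stack top 'd' => pop. Stack: dcbadbe
Final stack: "dcbadbe" (length 7)

7


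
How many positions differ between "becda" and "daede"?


Comparing "becda" and "daede" position by position:
  Position 0: 'b' vs 'd' => DIFFER
  Position 1: 'e' vs 'a' => DIFFER
  Position 2: 'c' vs 'e' => DIFFER
  Position 3: 'd' vs 'd' => same
  Position 4: 'a' vs 'e' => DIFFER
Positions that differ: 4

4


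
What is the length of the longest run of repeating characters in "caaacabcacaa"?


Input: "caaacabcacaa"
Scanning for longest run:
  Position 1 ('a'): new char, reset run to 1
  Position 2 ('a'): continues run of 'a', length=2
  Position 3 ('a'): continues run of 'a', length=3
  Position 4 ('c'): new char, reset run to 1
  Position 5 ('a'): new char, reset run to 1
  Position 6 ('b'): new char, reset run to 1
  Position 7 ('c'): new char, reset run to 1
  Position 8 ('a'): new char, reset run to 1
  Position 9 ('c'): new char, reset run to 1
  Position 10 ('a'): new char, reset run to 1
  Position 11 ('a'): continues run of 'a', length=2
Longest run: 'a' with length 3

3


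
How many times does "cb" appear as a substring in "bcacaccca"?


Searching for "cb" in "bcacaccca"
Scanning each position:
  Position 0: "bc" => no
  Position 1: "ca" => no
  Position 2: "ac" => no
  Position 3: "ca" => no
  Position 4: "ac" => no
  Position 5: "cc" => no
  Position 6: "cc" => no
  Position 7: "ca" => no
Total occurrences: 0

0


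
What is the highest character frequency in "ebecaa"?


Input: ebecaa
Character counts:
  'a': 2
  'b': 1
  'c': 1
  'e': 2
Maximum frequency: 2

2


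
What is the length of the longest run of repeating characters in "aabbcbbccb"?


Input: "aabbcbbccb"
Scanning for longest run:
  Position 1 ('a'): continues run of 'a', length=2
  Position 2 ('b'): new char, reset run to 1
  Position 3 ('b'): continues run of 'b', length=2
  Position 4 ('c'): new char, reset run to 1
  Position 5 ('b'): new char, reset run to 1
  Position 6 ('b'): continues run of 'b', length=2
  Position 7 ('c'): new char, reset run to 1
  Position 8 ('c'): continues run of 'c', length=2
  Position 9 ('b'): new char, reset run to 1
Longest run: 'a' with length 2

2


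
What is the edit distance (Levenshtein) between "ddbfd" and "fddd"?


Computing edit distance: "ddbfd" -> "fddd"
DP table:
           f    d    d    d
      0    1    2    3    4
  d   1    1    1    2    3
  d   2    2    1    1    2
  b   3    3    2    2    2
  f   4    3    3    3    3
  d   5    4    3    3    3
Edit distance = dp[5][4] = 3

3


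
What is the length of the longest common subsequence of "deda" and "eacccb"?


LCS of "deda" and "eacccb"
DP table:
           e    a    c    c    c    b
      0    0    0    0    0    0    0
  d   0    0    0    0    0    0    0
  e   0    1    1    1    1    1    1
  d   0    1    1    1    1    1    1
  a   0    1    2    2    2    2    2
LCS length = dp[4][6] = 2

2


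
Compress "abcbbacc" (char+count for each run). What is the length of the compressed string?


Input: abcbbacc
Runs:
  'a' x 1 => "a1"
  'b' x 1 => "b1"
  'c' x 1 => "c1"
  'b' x 2 => "b2"
  'a' x 1 => "a1"
  'c' x 2 => "c2"
Compressed: "a1b1c1b2a1c2"
Compressed length: 12

12


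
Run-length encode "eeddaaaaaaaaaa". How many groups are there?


Input: eeddaaaaaaaaaa
Scanning for consecutive runs:
  Group 1: 'e' x 2 (positions 0-1)
  Group 2: 'd' x 2 (positions 2-3)
  Group 3: 'a' x 10 (positions 4-13)
Total groups: 3

3


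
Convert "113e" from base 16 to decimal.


Input: "113e" in base 16
Positional expansion:
  Digit '1' (value 1) x 16^3 = 4096
  Digit '1' (value 1) x 16^2 = 256
  Digit '3' (value 3) x 16^1 = 48
  Digit 'e' (value 14) x 16^0 = 14
Sum = 4414

4414


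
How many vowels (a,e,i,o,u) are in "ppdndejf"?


Input: ppdndejf
Checking each character:
  'p' at position 0: consonant
  'p' at position 1: consonant
  'd' at position 2: consonant
  'n' at position 3: consonant
  'd' at position 4: consonant
  'e' at position 5: vowel (running total: 1)
  'j' at position 6: consonant
  'f' at position 7: consonant
Total vowels: 1

1


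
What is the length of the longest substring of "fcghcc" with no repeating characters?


Input: "fcghcc"
Sliding window (track last position of each char):
  Position 0 ('f'): window [0,0] length 1 -- new best
  Position 1 ('c'): window [0,1] length 2 -- new best
  Position 2 ('g'): window [0,2] length 3 -- new best
  Position 3 ('h'): window [0,3] length 4 -- new best
  Position 4 ('c'): repeat (last at 1), move window start to 2
  Position 4 ('c'): window [2,4] length 3
  Position 5 ('c'): repeat (last at 4), move window start to 5
  Position 5 ('c'): window [5,5] length 1
Longest substring with no repeats: "fcgh" with length 4

4


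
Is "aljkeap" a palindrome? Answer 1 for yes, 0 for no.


Input: aljkeap
Reversed: paekjla
  Compare pos 0 ('a') with pos 6 ('p'): MISMATCH
  Compare pos 1 ('l') with pos 5 ('a'): MISMATCH
  Compare pos 2 ('j') with pos 4 ('e'): MISMATCH
Result: not a palindrome

0


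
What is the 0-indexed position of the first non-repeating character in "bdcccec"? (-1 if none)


Input: bdcccec
Character frequencies:
  'b': 1
  'c': 4
  'd': 1
  'e': 1
Scanning left to right for freq == 1:
  Position 0 ('b'): unique! => answer = 0

0


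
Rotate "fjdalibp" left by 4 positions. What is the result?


Input: "fjdalibp", rotate left by 4
First 4 characters: "fjda"
Remaining characters: "libp"
Concatenate remaining + first: "libp" + "fjda" = "libpfjda"

libpfjda


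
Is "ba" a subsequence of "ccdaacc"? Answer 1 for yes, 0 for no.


Check if "ba" is a subsequence of "ccdaacc"
Greedy scan:
  Position 0 ('c'): no match needed
  Position 1 ('c'): no match needed
  Position 2 ('d'): no match needed
  Position 3 ('a'): no match needed
  Position 4 ('a'): no match needed
  Position 5 ('c'): no match needed
  Position 6 ('c'): no match needed
Only matched 0/2 characters => not a subsequence

0


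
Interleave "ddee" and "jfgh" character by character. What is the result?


Interleaving "ddee" and "jfgh":
  Position 0: 'd' from first, 'j' from second => "dj"
  Position 1: 'd' from first, 'f' from second => "df"
  Position 2: 'e' from first, 'g' from second => "eg"
  Position 3: 'e' from first, 'h' from second => "eh"
Result: djdfegeh

djdfegeh


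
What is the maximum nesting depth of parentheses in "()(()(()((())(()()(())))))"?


Input: "()(()(()((())(()()(())))))"
Tracking depth:
  Position 0 '(': depth becomes 1
  Position 1 ')': depth becomes 0
  Position 2 '(': depth becomes 1
  Position 3 '(': depth becomes 2
  Position 4 ')': depth becomes 1
  Position 5 '(': depth becomes 2
  Position 6 '(': depth becomes 3
  Position 7 ')': depth becomes 2
  Position 8 '(': depth becomes 3
  Position 9 '(': depth becomes 4
  Position 10 '(': depth becomes 5
  Position 11 ')': depth becomes 4
  Position 12 ')': depth becomes 3
  Position 13 '(': depth becomes 4
  Position 14 '(': depth becomes 5
  Position 15 ')': depth becomes 4
  Position 16 '(': depth becomes 5
  Position 17 ')': depth becomes 4
  Position 18 '(': depth becomes 5
  Position 19 '(': depth becomes 6
  Position 20 ')': depth becomes 5
  Position 21 ')': depth becomes 4
  Position 22 ')': depth becomes 3
  Position 23 ')': depth becomes 2
  Position 24 ')': depth becomes 1
  Position 25 ')': depth becomes 0
Maximum depth reached: 6

6


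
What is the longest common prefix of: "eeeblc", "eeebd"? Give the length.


Words: eeeblc, eeebd
  Position 0: all 'e' => match
  Position 1: all 'e' => match
  Position 2: all 'e' => match
  Position 3: all 'b' => match
  Position 4: ('l', 'd') => mismatch, stop
LCP = "eeeb" (length 4)

4


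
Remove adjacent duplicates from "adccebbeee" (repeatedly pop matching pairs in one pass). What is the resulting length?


Input: adccebbeee
Stack-based adjacent duplicate removal:
  Read 'a': push. Stack: a
  Read 'd': push. Stack: ad
  Read 'c': push. Stack: adc
  Read 'c': matches stack top 'c' => pop. Stack: ad
  Read 'e': push. Stack: ade
  Read 'b': push. Stack: adeb
  Read 'b': matches stack top 'b' => pop. Stack: ade
  Read 'e': matches stack top 'e' => pop. Stack: ad
  Read 'e': push. Stack: ade
  Read 'e': matches stack top 'e' => pop. Stack: ad
Final stack: "ad" (length 2)

2


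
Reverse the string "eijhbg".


Input: eijhbg
Reading characters right to left:
  Position 5: 'g'
  Position 4: 'b'
  Position 3: 'h'
  Position 2: 'j'
  Position 1: 'i'
  Position 0: 'e'
Reversed: gbhjie

gbhjie


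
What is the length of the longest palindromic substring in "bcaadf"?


Input: "bcaadf"
Checking substrings for palindromes:
  [2:4] "aa" (len 2) => palindrome
Longest palindromic substring: "aa" with length 2

2


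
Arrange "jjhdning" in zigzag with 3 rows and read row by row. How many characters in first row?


Zigzag "jjhdning" into 3 rows:
Placing characters:
  'j' => row 0
  'j' => row 1
  'h' => row 2
  'd' => row 1
  'n' => row 0
  'i' => row 1
  'n' => row 2
  'g' => row 1
Rows:
  Row 0: "jn"
  Row 1: "jdig"
  Row 2: "hn"
First row length: 2

2


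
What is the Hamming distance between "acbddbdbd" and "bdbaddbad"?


Comparing "acbddbdbd" and "bdbaddbad" position by position:
  Position 0: 'a' vs 'b' => differ
  Position 1: 'c' vs 'd' => differ
  Position 2: 'b' vs 'b' => same
  Position 3: 'd' vs 'a' => differ
  Position 4: 'd' vs 'd' => same
  Position 5: 'b' vs 'd' => differ
  Position 6: 'd' vs 'b' => differ
  Position 7: 'b' vs 'a' => differ
  Position 8: 'd' vs 'd' => same
Total differences (Hamming distance): 6

6


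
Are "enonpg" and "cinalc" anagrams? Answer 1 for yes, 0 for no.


Strings: "enonpg", "cinalc"
Sorted first:  egnnop
Sorted second: acciln
Differ at position 0: 'e' vs 'a' => not anagrams

0


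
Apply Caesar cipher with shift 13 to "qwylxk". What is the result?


Caesar cipher: shift "qwylxk" by 13
  'q' (pos 16) + 13 = pos 3 = 'd'
  'w' (pos 22) + 13 = pos 9 = 'j'
  'y' (pos 24) + 13 = pos 11 = 'l'
  'l' (pos 11) + 13 = pos 24 = 'y'
  'x' (pos 23) + 13 = pos 10 = 'k'
  'k' (pos 10) + 13 = pos 23 = 'x'
Result: djlykx

djlykx


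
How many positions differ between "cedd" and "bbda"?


Comparing "cedd" and "bbda" position by position:
  Position 0: 'c' vs 'b' => DIFFER
  Position 1: 'e' vs 'b' => DIFFER
  Position 2: 'd' vs 'd' => same
  Position 3: 'd' vs 'a' => DIFFER
Positions that differ: 3

3


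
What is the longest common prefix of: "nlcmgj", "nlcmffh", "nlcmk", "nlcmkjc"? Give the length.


Words: nlcmgj, nlcmffh, nlcmk, nlcmkjc
  Position 0: all 'n' => match
  Position 1: all 'l' => match
  Position 2: all 'c' => match
  Position 3: all 'm' => match
  Position 4: ('g', 'f', 'k', 'k') => mismatch, stop
LCP = "nlcm" (length 4)

4


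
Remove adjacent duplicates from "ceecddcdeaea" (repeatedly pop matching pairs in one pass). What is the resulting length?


Input: ceecddcdeaea
Stack-based adjacent duplicate removal:
  Read 'c': push. Stack: c
  Read 'e': push. Stack: ce
  Read 'e': matches stack top 'e' => pop. Stack: c
  Read 'c': matches stack top 'c' => pop. Stack: (empty)
  Read 'd': push. Stack: d
  Read 'd': matches stack top 'd' => pop. Stack: (empty)
  Read 'c': push. Stack: c
  Read 'd': push. Stack: cd
  Read 'e': push. Stack: cde
  Read 'a': push. Stack: cdea
  Read 'e': push. Stack: cdeae
  Read 'a': push. Stack: cdeaea
Final stack: "cdeaea" (length 6)

6


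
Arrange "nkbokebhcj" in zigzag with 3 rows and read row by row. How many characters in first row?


Zigzag "nkbokebhcj" into 3 rows:
Placing characters:
  'n' => row 0
  'k' => row 1
  'b' => row 2
  'o' => row 1
  'k' => row 0
  'e' => row 1
  'b' => row 2
  'h' => row 1
  'c' => row 0
  'j' => row 1
Rows:
  Row 0: "nkc"
  Row 1: "koehj"
  Row 2: "bb"
First row length: 3

3


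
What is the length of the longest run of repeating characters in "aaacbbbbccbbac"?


Input: "aaacbbbbccbbac"
Scanning for longest run:
  Position 1 ('a'): continues run of 'a', length=2
  Position 2 ('a'): continues run of 'a', length=3
  Position 3 ('c'): new char, reset run to 1
  Position 4 ('b'): new char, reset run to 1
  Position 5 ('b'): continues run of 'b', length=2
  Position 6 ('b'): continues run of 'b', length=3
  Position 7 ('b'): continues run of 'b', length=4
  Position 8 ('c'): new char, reset run to 1
  Position 9 ('c'): continues run of 'c', length=2
  Position 10 ('b'): new char, reset run to 1
  Position 11 ('b'): continues run of 'b', length=2
  Position 12 ('a'): new char, reset run to 1
  Position 13 ('c'): new char, reset run to 1
Longest run: 'b' with length 4

4
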